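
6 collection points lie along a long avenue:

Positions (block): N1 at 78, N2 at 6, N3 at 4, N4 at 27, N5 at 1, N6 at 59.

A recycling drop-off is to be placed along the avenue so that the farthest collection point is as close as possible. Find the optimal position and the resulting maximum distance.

location 39.5, max distance 38.5

The 1-center on a line is the midpoint of the two extreme points: leftmost at 1, rightmost at 78.
Optimal location = (1 + 78)/2 = 39.5; maximum distance = (78 − 1)/2 = 38.5.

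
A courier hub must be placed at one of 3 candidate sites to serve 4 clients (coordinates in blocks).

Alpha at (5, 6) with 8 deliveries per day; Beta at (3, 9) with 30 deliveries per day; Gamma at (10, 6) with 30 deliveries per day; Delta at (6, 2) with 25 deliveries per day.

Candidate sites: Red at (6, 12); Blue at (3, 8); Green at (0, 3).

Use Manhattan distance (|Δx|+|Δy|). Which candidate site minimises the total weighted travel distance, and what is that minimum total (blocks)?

Total weighted distance at each candidate:
  Red (6, 12): total = 786
  Blue (3, 8): total = 557
  Green (0, 3): total = 899
Minimum is at Blue with total 557 blocks.

Blue, total 557 blocks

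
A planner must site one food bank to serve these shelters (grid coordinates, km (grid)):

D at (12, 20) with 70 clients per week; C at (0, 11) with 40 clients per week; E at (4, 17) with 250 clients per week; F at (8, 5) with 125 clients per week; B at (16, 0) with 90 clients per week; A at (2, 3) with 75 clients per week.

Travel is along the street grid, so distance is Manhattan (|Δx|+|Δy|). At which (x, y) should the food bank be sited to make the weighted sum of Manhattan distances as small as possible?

Manhattan distance separates: Σwᵢ(|x−xᵢ|+|y−yᵢ|) = Σwᵢ|x−xᵢ| + Σwᵢ|y−yᵢ|, so x and y are optimised independently as 1-D weighted medians.
Total weight W = 650; half = 325.
x-coordinate, sorted with cumulative weight:
  x=0 (C, w=40) cum 40
  x=2 (A, w=75) cum 115
  x=4 (E, w=250) cum 365  ← median
  x=8 (F, w=125) cum 490
  x=12 (D, w=70) cum 560
  x=16 (B, w=90) cum 650
⇒ x* = 4
y-coordinate, sorted with cumulative weight:
  y=0 (B, w=90) cum 90
  y=3 (A, w=75) cum 165
  y=5 (F, w=125) cum 290
  y=11 (C, w=40) cum 330  ← median
  y=17 (E, w=250) cum 580
  y=20 (D, w=70) cum 650
⇒ y* = 11

(4, 11)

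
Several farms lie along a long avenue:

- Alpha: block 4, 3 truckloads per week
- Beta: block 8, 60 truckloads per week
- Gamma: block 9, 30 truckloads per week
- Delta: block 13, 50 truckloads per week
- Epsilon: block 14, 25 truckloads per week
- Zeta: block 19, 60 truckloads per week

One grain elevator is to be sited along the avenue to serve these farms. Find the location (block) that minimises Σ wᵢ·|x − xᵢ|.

x = 13

For a sum of weighted absolute distances on a line, the optimum is the weighted median (not the mean). Total weight W = 228; half-weight = 114.
Sort by position and accumulate weight:
  block 4 (Alpha, w=3) → cum 3
  block 8 (Beta, w=60) → cum 63
  block 9 (Gamma, w=30) → cum 93
  block 13 (Delta, w=50) → cum 143  ≥ 114 → median here
  block 14 (Epsilon, w=25) → cum 168
  block 19 (Zeta, w=60) → cum 228
Optimal location: block 13.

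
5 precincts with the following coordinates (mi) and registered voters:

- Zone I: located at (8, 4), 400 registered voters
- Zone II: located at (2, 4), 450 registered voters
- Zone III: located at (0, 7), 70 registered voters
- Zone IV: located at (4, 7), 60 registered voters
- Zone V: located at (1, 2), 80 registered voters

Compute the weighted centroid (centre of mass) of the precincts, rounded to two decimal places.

(4.17, 4.22)

The minimiser of Σwᵢ‖p−pᵢ‖² is the weighted centroid p* = (Σwᵢpᵢ)/(Σwᵢ).
Σwᵢ = 1060.
Σwᵢxᵢ = 400·8 + 450·2 + 70·0 + 60·4 + 80·1 = 4420.
Σwᵢyᵢ = 400·4 + 450·4 + 70·7 + 60·7 + 80·2 = 4470.
x* = 4420/1060 = 4.17, y* = 4470/1060 = 4.22.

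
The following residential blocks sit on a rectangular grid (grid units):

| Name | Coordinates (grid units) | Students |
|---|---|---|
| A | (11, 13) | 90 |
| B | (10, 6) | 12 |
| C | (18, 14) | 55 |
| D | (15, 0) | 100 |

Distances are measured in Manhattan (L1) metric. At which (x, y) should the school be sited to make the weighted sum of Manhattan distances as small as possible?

(15, 13)

Manhattan distance separates: Σwᵢ(|x−xᵢ|+|y−yᵢ|) = Σwᵢ|x−xᵢ| + Σwᵢ|y−yᵢ|, so x and y are optimised independently as 1-D weighted medians.
Total weight W = 257; half = 128.5.
x-coordinate, sorted with cumulative weight:
  x=10 (B, w=12) cum 12
  x=11 (A, w=90) cum 102
  x=15 (D, w=100) cum 202  ← median
  x=18 (C, w=55) cum 257
⇒ x* = 15
y-coordinate, sorted with cumulative weight:
  y=0 (D, w=100) cum 100
  y=6 (B, w=12) cum 112
  y=13 (A, w=90) cum 202  ← median
  y=14 (C, w=55) cum 257
⇒ y* = 13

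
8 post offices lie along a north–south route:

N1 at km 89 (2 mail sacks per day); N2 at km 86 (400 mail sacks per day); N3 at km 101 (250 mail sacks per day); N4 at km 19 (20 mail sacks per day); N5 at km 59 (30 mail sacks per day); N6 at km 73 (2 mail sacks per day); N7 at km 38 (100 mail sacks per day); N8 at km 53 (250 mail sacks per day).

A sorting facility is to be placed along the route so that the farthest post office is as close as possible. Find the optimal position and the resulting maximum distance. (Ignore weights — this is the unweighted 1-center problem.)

location 60, max distance 41

The 1-center on a line is the midpoint of the two extreme points: leftmost at 19, rightmost at 101.
Optimal location = (19 + 101)/2 = 60; maximum distance = (101 − 19)/2 = 41.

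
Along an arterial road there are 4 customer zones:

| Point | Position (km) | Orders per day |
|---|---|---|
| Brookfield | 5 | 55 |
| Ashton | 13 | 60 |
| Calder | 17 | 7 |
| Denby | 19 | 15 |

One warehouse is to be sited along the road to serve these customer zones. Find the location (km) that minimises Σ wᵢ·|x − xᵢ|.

x = 13

For a sum of weighted absolute distances on a line, the optimum is the weighted median (not the mean). Total weight W = 137; half-weight = 68.5.
Sort by position and accumulate weight:
  km 5 (Brookfield, w=55) → cum 55
  km 13 (Ashton, w=60) → cum 115  ≥ 68.5 → median here
  km 17 (Calder, w=7) → cum 122
  km 19 (Denby, w=15) → cum 137
Optimal location: km 13.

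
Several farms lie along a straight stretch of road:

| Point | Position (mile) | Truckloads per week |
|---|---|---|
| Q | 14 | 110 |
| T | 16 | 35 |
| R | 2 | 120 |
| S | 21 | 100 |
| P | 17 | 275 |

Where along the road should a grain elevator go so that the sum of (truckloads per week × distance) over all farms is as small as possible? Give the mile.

x = 17

For a sum of weighted absolute distances on a line, the optimum is the weighted median (not the mean). Total weight W = 640; half-weight = 320.
Sort by position and accumulate weight:
  mile 2 (R, w=120) → cum 120
  mile 14 (Q, w=110) → cum 230
  mile 16 (T, w=35) → cum 265
  mile 17 (P, w=275) → cum 540  ≥ 320 → median here
  mile 21 (S, w=100) → cum 640
Optimal location: mile 17.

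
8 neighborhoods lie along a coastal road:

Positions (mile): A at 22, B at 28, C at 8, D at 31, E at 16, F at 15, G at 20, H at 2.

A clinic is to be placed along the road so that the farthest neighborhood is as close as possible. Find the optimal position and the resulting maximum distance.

The 1-center on a line is the midpoint of the two extreme points: leftmost at 2, rightmost at 31.
Optimal location = (2 + 31)/2 = 16.5; maximum distance = (31 − 2)/2 = 14.5.

location 16.5, max distance 14.5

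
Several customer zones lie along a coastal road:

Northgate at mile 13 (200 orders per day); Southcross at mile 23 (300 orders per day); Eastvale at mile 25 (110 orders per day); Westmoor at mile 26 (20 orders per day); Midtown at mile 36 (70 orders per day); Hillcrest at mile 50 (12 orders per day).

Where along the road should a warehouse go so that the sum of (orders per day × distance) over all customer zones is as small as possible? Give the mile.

x = 23

For a sum of weighted absolute distances on a line, the optimum is the weighted median (not the mean). Total weight W = 712; half-weight = 356.
Sort by position and accumulate weight:
  mile 13 (Northgate, w=200) → cum 200
  mile 23 (Southcross, w=300) → cum 500  ≥ 356 → median here
  mile 25 (Eastvale, w=110) → cum 610
  mile 26 (Westmoor, w=20) → cum 630
  mile 36 (Midtown, w=70) → cum 700
  mile 50 (Hillcrest, w=12) → cum 712
Optimal location: mile 23.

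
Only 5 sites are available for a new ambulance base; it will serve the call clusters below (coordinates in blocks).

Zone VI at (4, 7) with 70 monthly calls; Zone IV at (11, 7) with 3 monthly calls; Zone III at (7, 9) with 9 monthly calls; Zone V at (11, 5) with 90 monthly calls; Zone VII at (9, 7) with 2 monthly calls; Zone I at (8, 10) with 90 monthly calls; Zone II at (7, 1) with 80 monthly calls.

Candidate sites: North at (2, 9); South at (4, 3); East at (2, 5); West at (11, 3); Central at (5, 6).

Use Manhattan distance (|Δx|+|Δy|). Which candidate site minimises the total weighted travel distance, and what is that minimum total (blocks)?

Total weighted distance at each candidate:
  North (2, 9): total = 3216
  South (4, 3): total = 2612
  East (2, 5): total = 2932
  West (11, 3): total = 2444
  Central (5, 6): total = 2036
Minimum is at Central with total 2036 blocks.

Central, total 2036 blocks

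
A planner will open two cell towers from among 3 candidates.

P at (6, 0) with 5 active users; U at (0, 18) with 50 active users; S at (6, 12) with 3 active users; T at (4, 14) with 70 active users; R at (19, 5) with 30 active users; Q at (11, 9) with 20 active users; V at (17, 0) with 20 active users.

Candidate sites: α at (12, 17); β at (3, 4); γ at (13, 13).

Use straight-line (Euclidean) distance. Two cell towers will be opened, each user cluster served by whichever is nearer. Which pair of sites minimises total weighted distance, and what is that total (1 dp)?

Evaluate every pair (each demand assigned to the nearer of the two):
  {α, γ}: total = 1956.7
  {β, γ}: total = 2038.0
  {α, β}: total = 2117.8
Best pair: {α, γ} with total 1956.7.

{α, γ}, total 1956.7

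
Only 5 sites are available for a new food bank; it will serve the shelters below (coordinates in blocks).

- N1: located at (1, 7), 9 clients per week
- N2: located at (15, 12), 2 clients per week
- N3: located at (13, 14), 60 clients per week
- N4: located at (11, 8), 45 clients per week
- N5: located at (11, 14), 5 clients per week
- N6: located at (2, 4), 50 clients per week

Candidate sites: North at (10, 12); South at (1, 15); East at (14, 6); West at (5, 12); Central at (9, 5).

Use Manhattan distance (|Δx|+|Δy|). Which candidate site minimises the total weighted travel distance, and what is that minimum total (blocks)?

Total weighted distance at each candidate:
  North (10, 12): total = 1476
  South (1, 15): total = 2306
  East (14, 6): total = 1660
  West (5, 12): total = 1741
  Central (9, 5): total = 1576
Minimum is at North with total 1476 blocks.

North, total 1476 blocks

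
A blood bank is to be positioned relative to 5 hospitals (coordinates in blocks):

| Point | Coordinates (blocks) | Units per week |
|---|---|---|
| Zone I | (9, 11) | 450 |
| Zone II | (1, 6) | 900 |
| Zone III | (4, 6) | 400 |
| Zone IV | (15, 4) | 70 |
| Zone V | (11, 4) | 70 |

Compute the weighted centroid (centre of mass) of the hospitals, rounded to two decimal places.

The minimiser of Σwᵢ‖p−pᵢ‖² is the weighted centroid p* = (Σwᵢpᵢ)/(Σwᵢ).
Σwᵢ = 1890.
Σwᵢxᵢ = 450·9 + 900·1 + 400·4 + 70·15 + 70·11 = 8370.
Σwᵢyᵢ = 450·11 + 900·6 + 400·6 + 70·4 + 70·4 = 13310.
x* = 8370/1890 = 4.43, y* = 13310/1890 = 7.04.

(4.43, 7.04)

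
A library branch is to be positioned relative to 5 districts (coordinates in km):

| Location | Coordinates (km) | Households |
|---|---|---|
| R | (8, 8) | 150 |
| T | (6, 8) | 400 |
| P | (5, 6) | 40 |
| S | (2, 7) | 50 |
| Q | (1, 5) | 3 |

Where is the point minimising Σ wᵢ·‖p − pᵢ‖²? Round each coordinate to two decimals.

The minimiser of Σwᵢ‖p−pᵢ‖² is the weighted centroid p* = (Σwᵢpᵢ)/(Σwᵢ).
Σwᵢ = 643.
Σwᵢxᵢ = 150·8 + 400·6 + 40·5 + 50·2 + 3·1 = 3903.
Σwᵢyᵢ = 150·8 + 400·8 + 40·6 + 50·7 + 3·5 = 5005.
x* = 3903/643 = 6.07, y* = 5005/643 = 7.78.

(6.07, 7.78)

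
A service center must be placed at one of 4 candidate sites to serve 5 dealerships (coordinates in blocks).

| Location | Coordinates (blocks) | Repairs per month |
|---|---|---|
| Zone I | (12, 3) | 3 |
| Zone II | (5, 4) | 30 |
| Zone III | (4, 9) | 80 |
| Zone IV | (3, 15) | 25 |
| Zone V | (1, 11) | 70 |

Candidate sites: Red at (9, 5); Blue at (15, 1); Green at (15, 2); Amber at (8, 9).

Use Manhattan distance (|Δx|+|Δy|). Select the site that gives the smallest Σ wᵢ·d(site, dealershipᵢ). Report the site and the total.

Total weighted distance at each candidate:
  Red (9, 5): total = 2265
  Blue (15, 1): total = 4255
  Green (15, 2): total = 4047
  Amber (8, 9): total = 1495
Minimum is at Amber with total 1495 blocks.

Amber, total 1495 blocks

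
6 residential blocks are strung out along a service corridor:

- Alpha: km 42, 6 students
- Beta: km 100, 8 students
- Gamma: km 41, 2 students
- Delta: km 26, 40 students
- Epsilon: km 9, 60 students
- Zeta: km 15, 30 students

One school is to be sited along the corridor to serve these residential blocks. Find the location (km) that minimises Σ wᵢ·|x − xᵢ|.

x = 15

For a sum of weighted absolute distances on a line, the optimum is the weighted median (not the mean). Total weight W = 146; half-weight = 73.
Sort by position and accumulate weight:
  km 9 (Epsilon, w=60) → cum 60
  km 15 (Zeta, w=30) → cum 90  ≥ 73 → median here
  km 26 (Delta, w=40) → cum 130
  km 41 (Gamma, w=2) → cum 132
  km 42 (Alpha, w=6) → cum 138
  km 100 (Beta, w=8) → cum 146
Optimal location: km 15.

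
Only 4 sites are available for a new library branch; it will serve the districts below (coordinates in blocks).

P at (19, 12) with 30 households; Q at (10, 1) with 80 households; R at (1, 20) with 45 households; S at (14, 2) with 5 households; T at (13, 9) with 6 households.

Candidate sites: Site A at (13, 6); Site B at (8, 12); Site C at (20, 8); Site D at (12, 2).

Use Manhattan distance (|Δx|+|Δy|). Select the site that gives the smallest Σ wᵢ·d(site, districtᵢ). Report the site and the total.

Total weighted distance at each candidate:
  Site A (13, 6): total = 2213
  Site B (8, 12): total = 2173
  Site C (20, 8): total = 3013
  Site D (12, 2): total = 2113
Minimum is at Site D with total 2113 blocks.

Site D, total 2113 blocks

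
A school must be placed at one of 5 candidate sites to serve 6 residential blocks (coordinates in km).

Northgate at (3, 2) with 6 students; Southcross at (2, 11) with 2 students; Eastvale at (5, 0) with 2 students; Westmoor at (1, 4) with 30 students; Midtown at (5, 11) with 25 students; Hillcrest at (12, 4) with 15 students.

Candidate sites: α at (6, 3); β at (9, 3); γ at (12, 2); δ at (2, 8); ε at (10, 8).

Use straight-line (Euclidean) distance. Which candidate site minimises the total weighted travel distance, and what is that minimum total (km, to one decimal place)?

Total weighted distance at each candidate:
  α (6, 3): total = 489.0
  β (9, 3): total = 580.7
  γ (12, 2): total = 745.9
  δ (2, 8): total = 450.9
  ε (10, 8): total = 599.6
Minimum is at δ with total 450.9 km.

δ, total 450.9 km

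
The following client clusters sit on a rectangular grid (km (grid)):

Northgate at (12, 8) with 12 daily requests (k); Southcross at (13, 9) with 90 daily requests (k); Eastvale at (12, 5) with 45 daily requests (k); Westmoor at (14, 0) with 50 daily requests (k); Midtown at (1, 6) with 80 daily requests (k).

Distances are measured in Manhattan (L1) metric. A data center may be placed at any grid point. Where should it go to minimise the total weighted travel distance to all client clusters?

Manhattan distance separates: Σwᵢ(|x−xᵢ|+|y−yᵢ|) = Σwᵢ|x−xᵢ| + Σwᵢ|y−yᵢ|, so x and y are optimised independently as 1-D weighted medians.
Total weight W = 277; half = 138.5.
x-coordinate, sorted with cumulative weight:
  x=1 (Midtown, w=80) cum 80
  x=12 (Northgate, w=12) cum 92
  x=12 (Eastvale, w=45) cum 137
  x=13 (Southcross, w=90) cum 227  ← median
  x=14 (Westmoor, w=50) cum 277
⇒ x* = 13
y-coordinate, sorted with cumulative weight:
  y=0 (Westmoor, w=50) cum 50
  y=5 (Eastvale, w=45) cum 95
  y=6 (Midtown, w=80) cum 175  ← median
  y=8 (Northgate, w=12) cum 187
  y=9 (Southcross, w=90) cum 277
⇒ y* = 6

(13, 6)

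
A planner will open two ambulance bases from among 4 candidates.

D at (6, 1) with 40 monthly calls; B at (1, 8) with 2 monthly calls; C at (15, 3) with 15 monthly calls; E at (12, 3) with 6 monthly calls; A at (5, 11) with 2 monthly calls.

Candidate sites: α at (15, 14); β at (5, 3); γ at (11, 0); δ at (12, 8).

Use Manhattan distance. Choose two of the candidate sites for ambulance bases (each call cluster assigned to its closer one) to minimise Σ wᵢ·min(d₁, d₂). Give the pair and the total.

Evaluate every pair (each demand assigned to the nearer of the two):
  {β, γ}: total = 283
  {β, δ}: total = 304
  {α, β}: total = 346
  {γ, δ}: total = 411
  {α, γ}: total = 431
  {α, δ}: total = 712
Best pair: {β, γ} with total 283.

{β, γ}, total 283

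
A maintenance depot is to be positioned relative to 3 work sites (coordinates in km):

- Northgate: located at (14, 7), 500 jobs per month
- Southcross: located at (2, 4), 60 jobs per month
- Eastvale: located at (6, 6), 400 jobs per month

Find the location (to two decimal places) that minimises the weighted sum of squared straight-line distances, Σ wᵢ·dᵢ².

The minimiser of Σwᵢ‖p−pᵢ‖² is the weighted centroid p* = (Σwᵢpᵢ)/(Σwᵢ).
Σwᵢ = 960.
Σwᵢxᵢ = 500·14 + 60·2 + 400·6 = 9520.
Σwᵢyᵢ = 500·7 + 60·4 + 400·6 = 6140.
x* = 9520/960 = 9.92, y* = 6140/960 = 6.40.

(9.92, 6.40)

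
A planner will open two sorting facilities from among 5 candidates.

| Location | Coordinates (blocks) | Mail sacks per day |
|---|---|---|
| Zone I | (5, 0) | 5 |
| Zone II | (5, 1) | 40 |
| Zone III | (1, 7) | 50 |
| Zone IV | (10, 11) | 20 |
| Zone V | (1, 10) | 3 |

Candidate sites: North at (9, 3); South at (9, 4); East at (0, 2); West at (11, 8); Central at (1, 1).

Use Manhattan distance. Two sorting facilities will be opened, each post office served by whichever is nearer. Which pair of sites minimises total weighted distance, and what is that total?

{West, Central}, total 592

Evaluate every pair (each demand assigned to the nearer of the two):
  {West, Central}: total = 592
  {South, Central}: total = 672
  {East, West}: total = 682
  {North, Central}: total = 692
  {South, East}: total = 762
  {North, East}: total = 782
  {East, Central}: total = 892
  {North, West}: total = 941
  {South, West}: total = 986
  {North, South}: total = 1027
Best pair: {West, Central} with total 592.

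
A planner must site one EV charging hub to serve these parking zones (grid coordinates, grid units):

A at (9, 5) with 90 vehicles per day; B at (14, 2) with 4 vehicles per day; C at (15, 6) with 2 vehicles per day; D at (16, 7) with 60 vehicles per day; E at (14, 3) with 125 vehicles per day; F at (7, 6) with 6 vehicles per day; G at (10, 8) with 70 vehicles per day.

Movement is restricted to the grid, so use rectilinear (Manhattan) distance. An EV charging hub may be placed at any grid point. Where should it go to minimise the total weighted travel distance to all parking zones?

Manhattan distance separates: Σwᵢ(|x−xᵢ|+|y−yᵢ|) = Σwᵢ|x−xᵢ| + Σwᵢ|y−yᵢ|, so x and y are optimised independently as 1-D weighted medians.
Total weight W = 357; half = 178.5.
x-coordinate, sorted with cumulative weight:
  x=7 (F, w=6) cum 6
  x=9 (A, w=90) cum 96
  x=10 (G, w=70) cum 166
  x=14 (B, w=4) cum 170
  x=14 (E, w=125) cum 295  ← median
  x=15 (C, w=2) cum 297
  x=16 (D, w=60) cum 357
⇒ x* = 14
y-coordinate, sorted with cumulative weight:
  y=2 (B, w=4) cum 4
  y=3 (E, w=125) cum 129
  y=5 (A, w=90) cum 219  ← median
  y=6 (C, w=2) cum 221
  y=6 (F, w=6) cum 227
  y=7 (D, w=60) cum 287
  y=8 (G, w=70) cum 357
⇒ y* = 5

(14, 5)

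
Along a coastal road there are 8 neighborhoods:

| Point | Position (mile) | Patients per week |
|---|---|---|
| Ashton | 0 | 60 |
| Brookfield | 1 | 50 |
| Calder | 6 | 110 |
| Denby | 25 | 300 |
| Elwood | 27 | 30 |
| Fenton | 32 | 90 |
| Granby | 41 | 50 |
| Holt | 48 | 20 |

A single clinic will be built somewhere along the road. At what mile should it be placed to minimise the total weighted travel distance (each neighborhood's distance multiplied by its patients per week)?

x = 25

For a sum of weighted absolute distances on a line, the optimum is the weighted median (not the mean). Total weight W = 710; half-weight = 355.
Sort by position and accumulate weight:
  mile 0 (Ashton, w=60) → cum 60
  mile 1 (Brookfield, w=50) → cum 110
  mile 6 (Calder, w=110) → cum 220
  mile 25 (Denby, w=300) → cum 520  ≥ 355 → median here
  mile 27 (Elwood, w=30) → cum 550
  mile 32 (Fenton, w=90) → cum 640
  mile 41 (Granby, w=50) → cum 690
  mile 48 (Holt, w=20) → cum 710
Optimal location: mile 25.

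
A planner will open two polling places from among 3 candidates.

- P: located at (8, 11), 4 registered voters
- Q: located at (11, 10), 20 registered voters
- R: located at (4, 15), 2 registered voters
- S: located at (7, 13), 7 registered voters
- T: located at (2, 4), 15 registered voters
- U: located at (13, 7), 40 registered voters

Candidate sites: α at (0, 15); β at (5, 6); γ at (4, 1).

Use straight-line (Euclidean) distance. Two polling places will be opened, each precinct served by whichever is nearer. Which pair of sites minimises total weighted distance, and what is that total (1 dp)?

Evaluate every pair (each demand assigned to the nearer of the two):
  {α, β}: total = 603.1
  {β, γ}: total = 613.2
  {α, γ}: total = 809.5
Best pair: {α, β} with total 603.1.

{α, β}, total 603.1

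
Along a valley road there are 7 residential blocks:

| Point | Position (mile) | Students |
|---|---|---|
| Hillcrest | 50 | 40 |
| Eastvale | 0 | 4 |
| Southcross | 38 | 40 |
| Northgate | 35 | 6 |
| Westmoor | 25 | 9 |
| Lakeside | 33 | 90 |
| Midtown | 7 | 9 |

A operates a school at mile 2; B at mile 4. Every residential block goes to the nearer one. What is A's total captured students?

The indifferent point is the midpoint (2+4)/2 = 3; residential blocks left of it (closer to A at 2) go to A, those right go to B.
  Eastvale at 0 (w=4) → A
  Midtown at 7 (w=9) → B
  Westmoor at 25 (w=9) → B
  Lakeside at 33 (w=90) → B
  Northgate at 35 (w=6) → B
  Southcross at 38 (w=40) → B
  Hillcrest at 50 (w=40) → B
A captures 4; B captures 194.

4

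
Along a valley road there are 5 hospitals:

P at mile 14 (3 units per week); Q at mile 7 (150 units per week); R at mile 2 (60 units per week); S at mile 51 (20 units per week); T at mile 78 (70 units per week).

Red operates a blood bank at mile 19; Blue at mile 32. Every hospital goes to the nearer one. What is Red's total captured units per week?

The indifferent point is the midpoint (19+32)/2 = 25.5; hospitals left of it (closer to Red at 19) go to Red, those right go to Blue.
  R at 2 (w=60) → Red
  Q at 7 (w=150) → Red
  P at 14 (w=3) → Red
  S at 51 (w=20) → Blue
  T at 78 (w=70) → Blue
Red captures 213; Blue captures 90.

213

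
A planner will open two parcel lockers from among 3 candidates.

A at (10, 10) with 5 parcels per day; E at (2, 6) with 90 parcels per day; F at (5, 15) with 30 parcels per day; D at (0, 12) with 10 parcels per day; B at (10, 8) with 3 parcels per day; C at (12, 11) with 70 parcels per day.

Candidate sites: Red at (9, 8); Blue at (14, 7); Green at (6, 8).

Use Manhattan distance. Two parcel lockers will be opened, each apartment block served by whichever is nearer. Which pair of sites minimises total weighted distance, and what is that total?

{Red, Green}, total 1318

Evaluate every pair (each demand assigned to the nearer of the two):
  {Red, Green}: total = 1318
  {Blue, Green}: total = 1342
  {Red, Blue}: total = 1708
Best pair: {Red, Green} with total 1318.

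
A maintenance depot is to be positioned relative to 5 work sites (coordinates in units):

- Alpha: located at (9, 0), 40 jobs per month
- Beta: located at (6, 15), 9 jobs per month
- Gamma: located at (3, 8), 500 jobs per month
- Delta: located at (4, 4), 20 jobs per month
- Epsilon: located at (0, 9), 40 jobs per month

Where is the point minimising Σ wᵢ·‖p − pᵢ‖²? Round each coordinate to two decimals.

(3.27, 7.51)

The minimiser of Σwᵢ‖p−pᵢ‖² is the weighted centroid p* = (Σwᵢpᵢ)/(Σwᵢ).
Σwᵢ = 609.
Σwᵢxᵢ = 40·9 + 9·6 + 500·3 + 20·4 + 40·0 = 1994.
Σwᵢyᵢ = 40·0 + 9·15 + 500·8 + 20·4 + 40·9 = 4575.
x* = 1994/609 = 3.27, y* = 4575/609 = 7.51.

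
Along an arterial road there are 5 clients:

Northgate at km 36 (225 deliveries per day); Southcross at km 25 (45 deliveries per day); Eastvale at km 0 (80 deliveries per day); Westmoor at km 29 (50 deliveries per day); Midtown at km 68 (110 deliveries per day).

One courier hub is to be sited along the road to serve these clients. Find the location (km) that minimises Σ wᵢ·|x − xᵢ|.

x = 36

For a sum of weighted absolute distances on a line, the optimum is the weighted median (not the mean). Total weight W = 510; half-weight = 255.
Sort by position and accumulate weight:
  km 0 (Eastvale, w=80) → cum 80
  km 25 (Southcross, w=45) → cum 125
  km 29 (Westmoor, w=50) → cum 175
  km 36 (Northgate, w=225) → cum 400  ≥ 255 → median here
  km 68 (Midtown, w=110) → cum 510
Optimal location: km 36.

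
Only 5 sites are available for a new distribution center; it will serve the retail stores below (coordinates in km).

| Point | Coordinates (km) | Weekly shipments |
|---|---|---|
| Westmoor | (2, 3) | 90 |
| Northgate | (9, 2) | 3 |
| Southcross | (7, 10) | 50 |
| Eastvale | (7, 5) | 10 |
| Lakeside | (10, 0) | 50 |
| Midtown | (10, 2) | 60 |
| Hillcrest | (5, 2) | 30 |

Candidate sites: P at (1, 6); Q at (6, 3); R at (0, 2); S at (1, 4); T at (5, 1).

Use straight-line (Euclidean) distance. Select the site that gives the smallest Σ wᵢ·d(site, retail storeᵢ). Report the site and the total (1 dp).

Q, total 1285.2 km

Total weighted distance at each candidate:
  P (1, 6): total = 2034.3
  Q (6, 3): total = 1285.2
  R (0, 2): total = 2095.8
  S (1, 4): total = 1816.9
  T (5, 1): total = 1433.5
Minimum is at Q with total 1285.2 km.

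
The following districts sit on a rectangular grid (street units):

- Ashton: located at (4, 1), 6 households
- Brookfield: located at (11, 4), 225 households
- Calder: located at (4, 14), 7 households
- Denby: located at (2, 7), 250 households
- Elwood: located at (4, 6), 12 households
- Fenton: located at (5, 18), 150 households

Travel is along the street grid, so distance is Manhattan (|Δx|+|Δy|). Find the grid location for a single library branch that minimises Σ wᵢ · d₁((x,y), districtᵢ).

Manhattan distance separates: Σwᵢ(|x−xᵢ|+|y−yᵢ|) = Σwᵢ|x−xᵢ| + Σwᵢ|y−yᵢ|, so x and y are optimised independently as 1-D weighted medians.
Total weight W = 650; half = 325.
x-coordinate, sorted with cumulative weight:
  x=2 (Denby, w=250) cum 250
  x=4 (Ashton, w=6) cum 256
  x=4 (Calder, w=7) cum 263
  x=4 (Elwood, w=12) cum 275
  x=5 (Fenton, w=150) cum 425  ← median
  x=11 (Brookfield, w=225) cum 650
⇒ x* = 5
y-coordinate, sorted with cumulative weight:
  y=1 (Ashton, w=6) cum 6
  y=4 (Brookfield, w=225) cum 231
  y=6 (Elwood, w=12) cum 243
  y=7 (Denby, w=250) cum 493  ← median
  y=14 (Calder, w=7) cum 500
  y=18 (Fenton, w=150) cum 650
⇒ y* = 7

(5, 7)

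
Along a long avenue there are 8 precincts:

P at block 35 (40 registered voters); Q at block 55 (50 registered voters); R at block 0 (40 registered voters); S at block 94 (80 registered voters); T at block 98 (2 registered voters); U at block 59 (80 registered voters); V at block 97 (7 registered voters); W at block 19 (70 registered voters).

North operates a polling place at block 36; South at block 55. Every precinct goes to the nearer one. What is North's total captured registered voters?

The indifferent point is the midpoint (36+55)/2 = 45.5; precincts left of it (closer to North at 36) go to North, those right go to South.
  R at 0 (w=40) → North
  W at 19 (w=70) → North
  P at 35 (w=40) → North
  Q at 55 (w=50) → South
  U at 59 (w=80) → South
  S at 94 (w=80) → South
  V at 97 (w=7) → South
  T at 98 (w=2) → South
North captures 150; South captures 219.

150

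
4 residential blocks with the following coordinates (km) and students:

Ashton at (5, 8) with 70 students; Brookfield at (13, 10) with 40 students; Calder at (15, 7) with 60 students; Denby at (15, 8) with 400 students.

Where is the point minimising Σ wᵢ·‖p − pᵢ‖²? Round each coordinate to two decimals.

The minimiser of Σwᵢ‖p−pᵢ‖² is the weighted centroid p* = (Σwᵢpᵢ)/(Σwᵢ).
Σwᵢ = 570.
Σwᵢxᵢ = 70·5 + 40·13 + 60·15 + 400·15 = 7770.
Σwᵢyᵢ = 70·8 + 40·10 + 60·7 + 400·8 = 4580.
x* = 7770/570 = 13.63, y* = 4580/570 = 8.04.

(13.63, 8.04)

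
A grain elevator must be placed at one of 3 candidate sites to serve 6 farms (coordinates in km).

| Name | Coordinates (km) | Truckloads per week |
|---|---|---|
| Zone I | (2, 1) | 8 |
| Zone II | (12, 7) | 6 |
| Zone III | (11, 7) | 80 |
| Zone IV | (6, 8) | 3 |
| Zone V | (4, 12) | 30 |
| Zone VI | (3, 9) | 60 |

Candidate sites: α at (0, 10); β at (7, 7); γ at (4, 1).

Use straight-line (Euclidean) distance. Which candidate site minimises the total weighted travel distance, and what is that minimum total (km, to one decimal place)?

Total weighted distance at each candidate:
  α (0, 10): total = 1403.0
  β (7, 7): total = 860.0
  γ (4, 1): total = 1649.1
Minimum is at β with total 860.0 km.

β, total 860.0 km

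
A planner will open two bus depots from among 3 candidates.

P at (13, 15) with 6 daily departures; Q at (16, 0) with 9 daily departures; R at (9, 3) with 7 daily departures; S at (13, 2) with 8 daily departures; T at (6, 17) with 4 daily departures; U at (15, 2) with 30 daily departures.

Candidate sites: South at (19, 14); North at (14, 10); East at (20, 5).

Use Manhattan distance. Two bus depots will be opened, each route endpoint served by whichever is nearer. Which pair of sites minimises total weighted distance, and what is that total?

{North, East}, total 573

Evaluate every pair (each demand assigned to the nearer of the two):
  {North, East}: total = 573
  {South, East}: total = 598
  {South, North}: total = 630
Best pair: {North, East} with total 573.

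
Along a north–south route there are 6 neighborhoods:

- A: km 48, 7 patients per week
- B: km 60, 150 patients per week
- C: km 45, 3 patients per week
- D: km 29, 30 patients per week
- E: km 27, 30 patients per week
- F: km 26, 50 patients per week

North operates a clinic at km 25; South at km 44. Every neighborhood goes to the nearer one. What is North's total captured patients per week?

110

The indifferent point is the midpoint (25+44)/2 = 34.5; neighborhoods left of it (closer to North at 25) go to North, those right go to South.
  F at 26 (w=50) → North
  E at 27 (w=30) → North
  D at 29 (w=30) → North
  C at 45 (w=3) → South
  A at 48 (w=7) → South
  B at 60 (w=150) → South
North captures 110; South captures 160.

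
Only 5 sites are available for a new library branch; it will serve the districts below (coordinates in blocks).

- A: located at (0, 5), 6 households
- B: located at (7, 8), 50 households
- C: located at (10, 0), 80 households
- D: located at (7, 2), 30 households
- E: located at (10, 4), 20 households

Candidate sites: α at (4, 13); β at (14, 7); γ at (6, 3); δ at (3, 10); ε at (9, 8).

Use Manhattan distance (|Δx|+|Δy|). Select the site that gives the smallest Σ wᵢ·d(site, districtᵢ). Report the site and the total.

γ, total 1068 blocks

Total weighted distance at each candidate:
  α (4, 13): total = 2712
  β (14, 7): total = 1876
  γ (6, 3): total = 1068
  δ (3, 10): total = 2328
  ε (9, 8): total = 1232
Minimum is at γ with total 1068 blocks.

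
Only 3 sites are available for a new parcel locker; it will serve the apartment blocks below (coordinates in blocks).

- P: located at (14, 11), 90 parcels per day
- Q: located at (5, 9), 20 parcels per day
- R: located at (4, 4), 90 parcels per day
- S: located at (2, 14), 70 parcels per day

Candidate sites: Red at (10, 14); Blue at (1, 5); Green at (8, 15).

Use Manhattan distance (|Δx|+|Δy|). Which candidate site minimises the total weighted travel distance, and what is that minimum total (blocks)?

Total weighted distance at each candidate:
  Red (10, 14): total = 2830
  Blue (1, 5): total = 2930
  Green (8, 15): total = 2920
Minimum is at Red with total 2830 blocks.

Red, total 2830 blocks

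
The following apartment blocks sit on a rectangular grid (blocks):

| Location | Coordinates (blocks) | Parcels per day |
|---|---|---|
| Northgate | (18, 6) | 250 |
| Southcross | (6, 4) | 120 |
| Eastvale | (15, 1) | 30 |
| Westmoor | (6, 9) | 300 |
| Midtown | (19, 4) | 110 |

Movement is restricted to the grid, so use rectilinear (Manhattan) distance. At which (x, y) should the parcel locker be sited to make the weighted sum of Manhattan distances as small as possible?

Manhattan distance separates: Σwᵢ(|x−xᵢ|+|y−yᵢ|) = Σwᵢ|x−xᵢ| + Σwᵢ|y−yᵢ|, so x and y are optimised independently as 1-D weighted medians.
Total weight W = 810; half = 405.
x-coordinate, sorted with cumulative weight:
  x=6 (Southcross, w=120) cum 120
  x=6 (Westmoor, w=300) cum 420  ← median
  x=15 (Eastvale, w=30) cum 450
  x=18 (Northgate, w=250) cum 700
  x=19 (Midtown, w=110) cum 810
⇒ x* = 6
y-coordinate, sorted with cumulative weight:
  y=1 (Eastvale, w=30) cum 30
  y=4 (Southcross, w=120) cum 150
  y=4 (Midtown, w=110) cum 260
  y=6 (Northgate, w=250) cum 510  ← median
  y=9 (Westmoor, w=300) cum 810
⇒ y* = 6

(6, 6)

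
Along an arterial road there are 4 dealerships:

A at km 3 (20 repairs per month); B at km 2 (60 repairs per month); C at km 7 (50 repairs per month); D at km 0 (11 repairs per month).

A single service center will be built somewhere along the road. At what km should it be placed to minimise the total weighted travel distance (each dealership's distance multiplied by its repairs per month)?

x = 2

For a sum of weighted absolute distances on a line, the optimum is the weighted median (not the mean). Total weight W = 141; half-weight = 70.5.
Sort by position and accumulate weight:
  km 0 (D, w=11) → cum 11
  km 2 (B, w=60) → cum 71  ≥ 70.5 → median here
  km 3 (A, w=20) → cum 91
  km 7 (C, w=50) → cum 141
Optimal location: km 2.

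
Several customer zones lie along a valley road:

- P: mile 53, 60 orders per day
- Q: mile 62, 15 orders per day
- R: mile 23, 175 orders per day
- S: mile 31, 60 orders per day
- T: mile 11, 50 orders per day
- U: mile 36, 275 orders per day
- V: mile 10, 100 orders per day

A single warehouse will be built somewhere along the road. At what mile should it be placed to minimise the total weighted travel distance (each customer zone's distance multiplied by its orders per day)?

x = 31

For a sum of weighted absolute distances on a line, the optimum is the weighted median (not the mean). Total weight W = 735; half-weight = 367.5.
Sort by position and accumulate weight:
  mile 10 (V, w=100) → cum 100
  mile 11 (T, w=50) → cum 150
  mile 23 (R, w=175) → cum 325
  mile 31 (S, w=60) → cum 385  ≥ 367.5 → median here
  mile 36 (U, w=275) → cum 660
  mile 53 (P, w=60) → cum 720
  mile 62 (Q, w=15) → cum 735
Optimal location: mile 31.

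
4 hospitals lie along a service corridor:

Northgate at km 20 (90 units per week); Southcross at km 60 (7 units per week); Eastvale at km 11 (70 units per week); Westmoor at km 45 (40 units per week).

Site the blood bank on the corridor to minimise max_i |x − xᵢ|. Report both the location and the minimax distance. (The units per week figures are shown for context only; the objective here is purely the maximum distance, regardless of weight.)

location 35.5, max distance 24.5

The 1-center on a line is the midpoint of the two extreme points: leftmost at 11, rightmost at 60.
Optimal location = (11 + 60)/2 = 35.5; maximum distance = (60 − 11)/2 = 24.5.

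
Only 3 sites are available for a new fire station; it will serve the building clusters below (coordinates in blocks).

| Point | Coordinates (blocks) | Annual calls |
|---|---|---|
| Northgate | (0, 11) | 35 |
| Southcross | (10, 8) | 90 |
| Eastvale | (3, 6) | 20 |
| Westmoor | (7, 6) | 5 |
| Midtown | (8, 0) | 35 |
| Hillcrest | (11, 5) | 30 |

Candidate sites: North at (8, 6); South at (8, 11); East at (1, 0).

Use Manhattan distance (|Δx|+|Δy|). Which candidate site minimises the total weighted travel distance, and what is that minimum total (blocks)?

North, total 1250 blocks

Total weighted distance at each candidate:
  North (8, 6): total = 1250
  South (8, 11): total = 1615
  East (1, 0): total = 2865
Minimum is at North with total 1250 blocks.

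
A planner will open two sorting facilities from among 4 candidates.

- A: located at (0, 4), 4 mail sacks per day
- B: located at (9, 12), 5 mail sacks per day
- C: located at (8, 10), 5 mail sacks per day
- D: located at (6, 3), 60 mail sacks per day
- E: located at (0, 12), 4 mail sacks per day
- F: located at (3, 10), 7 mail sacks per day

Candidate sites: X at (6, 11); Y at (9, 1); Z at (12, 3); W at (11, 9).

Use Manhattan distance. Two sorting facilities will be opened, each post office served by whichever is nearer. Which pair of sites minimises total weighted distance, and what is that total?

Evaluate every pair (each demand assigned to the nearer of the two):
  {X, Y}: total = 439
  {X, Z}: total = 503
  {Y, W}: total = 512
  {Z, W}: total = 576
  {X, W}: total = 623
  {Y, Z}: total = 638
Best pair: {X, Y} with total 439.

{X, Y}, total 439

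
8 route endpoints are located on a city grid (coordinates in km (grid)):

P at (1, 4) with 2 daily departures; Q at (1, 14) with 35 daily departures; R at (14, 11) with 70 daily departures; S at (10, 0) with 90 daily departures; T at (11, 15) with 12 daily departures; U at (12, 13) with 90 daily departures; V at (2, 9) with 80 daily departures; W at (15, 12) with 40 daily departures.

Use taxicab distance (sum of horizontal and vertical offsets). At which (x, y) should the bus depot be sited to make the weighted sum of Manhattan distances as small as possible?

Manhattan distance separates: Σwᵢ(|x−xᵢ|+|y−yᵢ|) = Σwᵢ|x−xᵢ| + Σwᵢ|y−yᵢ|, so x and y are optimised independently as 1-D weighted medians.
Total weight W = 419; half = 209.5.
x-coordinate, sorted with cumulative weight:
  x=1 (P, w=2) cum 2
  x=1 (Q, w=35) cum 37
  x=2 (V, w=80) cum 117
  x=10 (S, w=90) cum 207
  x=11 (T, w=12) cum 219  ← median
  x=12 (U, w=90) cum 309
  x=14 (R, w=70) cum 379
  x=15 (W, w=40) cum 419
⇒ x* = 11
y-coordinate, sorted with cumulative weight:
  y=0 (S, w=90) cum 90
  y=4 (P, w=2) cum 92
  y=9 (V, w=80) cum 172
  y=11 (R, w=70) cum 242  ← median
  y=12 (W, w=40) cum 282
  y=13 (U, w=90) cum 372
  y=14 (Q, w=35) cum 407
  y=15 (T, w=12) cum 419
⇒ y* = 11

(11, 11)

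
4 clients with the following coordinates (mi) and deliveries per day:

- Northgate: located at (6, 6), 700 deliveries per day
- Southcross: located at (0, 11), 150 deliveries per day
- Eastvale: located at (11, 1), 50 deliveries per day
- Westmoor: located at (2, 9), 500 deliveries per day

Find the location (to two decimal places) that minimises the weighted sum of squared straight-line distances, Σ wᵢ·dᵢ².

(4.11, 7.43)

The minimiser of Σwᵢ‖p−pᵢ‖² is the weighted centroid p* = (Σwᵢpᵢ)/(Σwᵢ).
Σwᵢ = 1400.
Σwᵢxᵢ = 700·6 + 150·0 + 50·11 + 500·2 = 5750.
Σwᵢyᵢ = 700·6 + 150·11 + 50·1 + 500·9 = 10400.
x* = 5750/1400 = 4.11, y* = 10400/1400 = 7.43.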